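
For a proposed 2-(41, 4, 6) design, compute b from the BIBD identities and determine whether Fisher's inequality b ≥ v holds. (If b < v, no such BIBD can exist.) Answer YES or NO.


r = λ(v − 1)/(k − 1) = 6·40/3 = 80.
b = vr/k = 41·80/4 = 820.
Fisher's inequality: b ≥ v ⇔ 820 ≥ 41? YES.

YES


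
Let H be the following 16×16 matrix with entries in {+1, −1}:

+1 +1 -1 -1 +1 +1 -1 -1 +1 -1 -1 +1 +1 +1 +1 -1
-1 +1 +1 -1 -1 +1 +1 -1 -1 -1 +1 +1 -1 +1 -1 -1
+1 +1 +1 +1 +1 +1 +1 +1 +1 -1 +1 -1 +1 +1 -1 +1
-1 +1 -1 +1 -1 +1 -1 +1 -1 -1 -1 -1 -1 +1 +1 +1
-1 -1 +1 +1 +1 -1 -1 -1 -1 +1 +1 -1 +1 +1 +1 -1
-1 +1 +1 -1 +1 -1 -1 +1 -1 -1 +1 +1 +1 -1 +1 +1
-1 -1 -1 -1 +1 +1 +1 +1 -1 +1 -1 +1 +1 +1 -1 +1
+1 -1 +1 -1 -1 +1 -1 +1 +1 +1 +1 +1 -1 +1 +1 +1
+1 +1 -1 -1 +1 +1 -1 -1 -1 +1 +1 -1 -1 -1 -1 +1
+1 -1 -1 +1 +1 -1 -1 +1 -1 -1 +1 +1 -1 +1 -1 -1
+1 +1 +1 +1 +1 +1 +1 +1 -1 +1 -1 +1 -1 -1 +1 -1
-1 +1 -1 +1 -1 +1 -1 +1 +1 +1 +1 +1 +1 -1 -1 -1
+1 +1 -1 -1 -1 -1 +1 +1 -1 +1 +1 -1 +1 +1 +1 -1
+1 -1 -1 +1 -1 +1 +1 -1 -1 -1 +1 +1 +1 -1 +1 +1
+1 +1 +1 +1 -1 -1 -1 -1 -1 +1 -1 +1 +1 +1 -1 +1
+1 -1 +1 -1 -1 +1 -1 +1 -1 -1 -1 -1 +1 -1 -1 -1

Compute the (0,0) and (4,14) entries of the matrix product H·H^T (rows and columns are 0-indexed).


Row 0 of H: [1, 1, -1, -1, 1, 1, -1, -1, 1, -1, -1, 1, 1, 1, 1, -1].
Row 4 of H: [-1, -1, 1, 1, 1, -1, -1, -1, -1, 1, 1, -1, 1, 1, 1, -1].
Row 14 of H: [1, 1, 1, 1, -1, -1, -1, -1, -1, 1, -1, 1, 1, 1, -1, 1].
(H·H^T)[0][0] = Σ_j H[0][j]·H[0][j] = (1)² + (1)² + (-1)² + (-1)² + (1)² + (1)² + (-1)² + (-1)² + (1)² + (-1)² + (-1)² + (1)² + (1)² + (1)² + (1)² + (-1)² = 1 + 1 + 1 + 1 + 1 + 1 + 1 + 1 + 1 + 1 + 1 + 1 + 1 + 1 + 1 + 1 = 16.
(H·H^T)[4][14] = Σ_j H[4][j]·H[14][j] = (-1)·(1) + (-1)·(1) + (1)·(1) + (1)·(1) + (1)·(-1) + (-1)·(-1) + (-1)·(-1) + (-1)·(-1) + (-1)·(-1) + (1)·(1) + (1)·(-1) + (-1)·(1) + (1)·(1) + (1)·(1) + (1)·(-1) + (-1)·(1) = -1 + -1 + 1 + 1 + -1 + 1 + 1 + 1 + 1 + 1 + -1 + -1 + 1 + 1 + -1 + -1 = 2.
Rows 4 and 14 are not orthogonal (dot product = 2 ≠ 0), so H is not a Hadamard matrix.

(0,0) entry = 16; (4,14) entry = 2.


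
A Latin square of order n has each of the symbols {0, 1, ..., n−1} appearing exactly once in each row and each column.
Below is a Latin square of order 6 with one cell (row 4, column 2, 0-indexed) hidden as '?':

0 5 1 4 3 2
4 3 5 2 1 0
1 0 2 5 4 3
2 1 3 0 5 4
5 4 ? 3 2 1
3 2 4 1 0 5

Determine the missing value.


Row 4 contains symbols [1, 2, 3, 4, 5] — missing [0].
Column 2 contains symbols [1, 2, 3, 4, 5] — missing [0].
The missing symbol must appear in both missing sets; intersection = [0].
Therefore the hidden value is 0.

Missing value = 0.


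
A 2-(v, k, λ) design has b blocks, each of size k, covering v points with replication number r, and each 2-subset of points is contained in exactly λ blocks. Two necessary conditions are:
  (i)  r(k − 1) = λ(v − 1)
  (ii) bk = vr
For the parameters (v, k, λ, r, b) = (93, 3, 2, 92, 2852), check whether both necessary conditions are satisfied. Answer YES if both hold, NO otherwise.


Condition (i): r(k − 1) = 92·2 = 184; λ(v − 1) = 2·92 = 184. Match? YES.
Condition (ii): bk = 2852·3 = 8556; vr = 93·92 = 8556. Match? YES.
Both conditions hold? YES.

YES


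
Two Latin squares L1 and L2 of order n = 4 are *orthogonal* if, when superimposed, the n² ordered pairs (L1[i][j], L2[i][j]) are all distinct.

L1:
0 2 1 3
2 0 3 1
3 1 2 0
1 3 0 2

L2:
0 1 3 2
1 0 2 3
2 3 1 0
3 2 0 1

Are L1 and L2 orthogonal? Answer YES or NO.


Form the n² = 16 superimposed pairs (L1[i][j], L2[i][j]), row by row (rows and columns indexed from 0):
row 0: (0,0) (2,1) (1,3) (3,2)
row 1: (2,1) (0,0) (3,2) (1,3)
row 2: (3,2) (1,3) (2,1) (0,0)
row 3: (1,3) (3,2) (0,0) (2,1)
Orthogonality requires all 16 pairs distinct.
But the pair (2,1) repeats: cell (0,1) has L1 = 2, L2 = 1, and cell (1,0) has L1 = 2, L2 = 1.
A repeated pair means some other pair never occurs (only 4 distinct pairs out of 16), so the squares are not orthogonal.
Conclusion: NO.

NO


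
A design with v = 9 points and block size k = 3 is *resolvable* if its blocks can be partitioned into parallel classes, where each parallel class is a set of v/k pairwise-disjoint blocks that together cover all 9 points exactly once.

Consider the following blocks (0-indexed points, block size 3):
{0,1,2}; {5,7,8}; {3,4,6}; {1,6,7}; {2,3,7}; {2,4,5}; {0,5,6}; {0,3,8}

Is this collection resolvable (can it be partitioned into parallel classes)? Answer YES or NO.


v = 9, block size k = 3, number of blocks = 8.
For resolvability, blocks must partition into parallel classes of size v/k = 3.
Total blocks must therefore be a multiple of 3: 8 = 3·2 + 2 ⇒ not divisible ✗.
Resolvable? NO.

NO


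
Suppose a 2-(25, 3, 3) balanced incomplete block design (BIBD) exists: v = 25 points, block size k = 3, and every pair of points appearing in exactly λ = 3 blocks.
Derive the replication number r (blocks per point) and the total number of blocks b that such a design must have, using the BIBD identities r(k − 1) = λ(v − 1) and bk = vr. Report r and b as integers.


Any 2-(v, k, λ) BIBD satisfies two necessary conditions:
  (i)  Each point sits in r blocks, and counting incidences through any fixed point gives r(k − 1) = λ(v − 1), so r = λ(v − 1)/(k − 1).
  (ii) Total incidences bk = vr, so b = vr/k.
Step 1: r = λ(v − 1)/(k − 1) = 3·(25 − 1)/(3 − 1) = 3·24/2 = 72/2 = 36.
Step 2: b = vr/k = 25·36/3 = 900/3 = 300.
Check integrality: r = 36 ∈ Z ✓, b = 300 ∈ Z ✓.
(These identities are necessary conditions: they determine r and b for any design with these parameters, but do not by themselves prove that one exists.)

r = 36, b = 300.


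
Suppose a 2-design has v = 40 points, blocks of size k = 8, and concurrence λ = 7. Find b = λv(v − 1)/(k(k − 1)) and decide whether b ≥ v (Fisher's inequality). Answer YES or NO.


r = λ(v − 1)/(k − 1) = 7·39/7 = 39.
b = vr/k = 40·39/8 = 195.
Fisher's inequality: b ≥ v ⇔ 195 ≥ 40? YES.

YES


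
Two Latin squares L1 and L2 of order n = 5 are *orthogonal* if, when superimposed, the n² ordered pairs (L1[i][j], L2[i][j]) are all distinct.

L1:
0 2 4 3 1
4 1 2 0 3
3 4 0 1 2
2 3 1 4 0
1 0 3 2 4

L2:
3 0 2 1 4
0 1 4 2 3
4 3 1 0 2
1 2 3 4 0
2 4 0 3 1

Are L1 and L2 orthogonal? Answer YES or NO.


Form the n² = 25 superimposed pairs (L1[i][j], L2[i][j]), row by row (rows and columns indexed from 0):
row 0: (0,3) (2,0) (4,2) (3,1) (1,4)
row 1: (4,0) (1,1) (2,4) (0,2) (3,3)
row 2: (3,4) (4,3) (0,1) (1,0) (2,2)
row 3: (2,1) (3,2) (1,3) (4,4) (0,0)
row 4: (1,2) (0,4) (3,0) (2,3) (4,1)
Orthogonality requires all 25 pairs distinct.
Check by first coordinate: for each symbol s of L1, list the L2 entries in the n cells where L1 = s; they must all differ.
  L1 = 0: L2 entries (in reading order) 3, 2, 1, 0, 4 — all 5 distinct ✓
  L1 = 1: L2 entries (in reading order) 4, 1, 0, 3, 2 — all 5 distinct ✓
  L1 = 2: L2 entries (in reading order) 0, 4, 2, 1, 3 — all 5 distinct ✓
  L1 = 3: L2 entries (in reading order) 1, 3, 4, 2, 0 — all 5 distinct ✓
  L1 = 4: L2 entries (in reading order) 2, 0, 3, 4, 1 — all 5 distinct ✓
Every symbol of L1 meets every symbol of L2 exactly once, so all 25 pairs are distinct (25 of 25).
Conclusion: YES.

YES


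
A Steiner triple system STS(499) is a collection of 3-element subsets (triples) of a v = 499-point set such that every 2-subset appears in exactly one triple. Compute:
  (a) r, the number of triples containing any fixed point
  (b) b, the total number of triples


An STS(v) is a 2-(v, 3, 1) BIBD: block size k = 3, λ = 1.
Replication: r(k − 1) = λ(v − 1) ⇒ r·2 = 499 − 1 = 498 ⇒ r = 249.
Block count: bk = vr ⇒ b·3 = 499·249 = 124251 ⇒ b = 41417.
(Check via b = v(v − 1)/6 = 499·498/6 = 248502/6 = 41417.)

r = 249, b = 41417.


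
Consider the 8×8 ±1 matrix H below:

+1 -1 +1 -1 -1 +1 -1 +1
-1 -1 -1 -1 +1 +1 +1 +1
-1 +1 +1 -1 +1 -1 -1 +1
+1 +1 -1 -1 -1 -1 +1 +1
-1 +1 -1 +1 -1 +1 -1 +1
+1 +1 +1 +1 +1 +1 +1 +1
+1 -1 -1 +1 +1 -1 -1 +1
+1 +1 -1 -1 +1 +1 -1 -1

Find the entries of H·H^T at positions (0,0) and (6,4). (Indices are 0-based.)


Row 0 of H: [1, -1, 1, -1, -1, 1, -1, 1].
Row 4 of H: [-1, 1, -1, 1, -1, 1, -1, 1].
Row 6 of H: [1, -1, -1, 1, 1, -1, -1, 1].
(H·H^T)[0][0] = Σ_j H[0][j]·H[0][j] = (1)² + (-1)² + (1)² + (-1)² + (-1)² + (1)² + (-1)² + (1)² = 1 + 1 + 1 + 1 + 1 + 1 + 1 + 1 = 8.
(H·H^T)[6][4] = Σ_j H[6][j]·H[4][j] = (1)·(-1) + (-1)·(1) + (-1)·(-1) + (1)·(1) + (1)·(-1) + (-1)·(1) + (-1)·(-1) + (1)·(1) = -1 + -1 + 1 + 1 + -1 + -1 + 1 + 1 = 0.
So rows 6 and 4 are orthogonal; the diagonal entry equals n = 8.

(0,0) entry = 8; (6,4) entry = 0.


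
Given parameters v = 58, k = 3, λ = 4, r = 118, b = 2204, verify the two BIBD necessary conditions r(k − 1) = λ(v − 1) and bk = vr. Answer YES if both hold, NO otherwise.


Condition (i): r(k − 1) = 118·2 = 236; λ(v − 1) = 4·57 = 228. Match? NO.
Condition (ii): bk = 2204·3 = 6612; vr = 58·118 = 6844. Match? NO.
Both conditions hold? NO.

NO


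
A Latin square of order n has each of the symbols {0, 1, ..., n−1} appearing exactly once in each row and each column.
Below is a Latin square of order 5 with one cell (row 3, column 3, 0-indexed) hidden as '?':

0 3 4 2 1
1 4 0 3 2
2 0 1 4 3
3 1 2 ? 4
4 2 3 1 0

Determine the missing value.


Row 3 contains symbols [1, 2, 3, 4] — missing [0].
Column 3 contains symbols [1, 2, 3, 4] — missing [0].
The missing symbol must appear in both missing sets; intersection = [0].
Therefore the hidden value is 0.

Missing value = 0.


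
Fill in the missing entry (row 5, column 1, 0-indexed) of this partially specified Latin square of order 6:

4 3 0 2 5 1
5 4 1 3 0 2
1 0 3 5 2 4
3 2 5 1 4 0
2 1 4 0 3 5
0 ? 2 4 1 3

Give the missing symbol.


Row 5 contains symbols [0, 1, 2, 3, 4] — missing [5].
Column 1 contains symbols [0, 1, 2, 3, 4] — missing [5].
The missing symbol must appear in both missing sets; intersection = [5].
Therefore the hidden value is 5.

Missing value = 5.


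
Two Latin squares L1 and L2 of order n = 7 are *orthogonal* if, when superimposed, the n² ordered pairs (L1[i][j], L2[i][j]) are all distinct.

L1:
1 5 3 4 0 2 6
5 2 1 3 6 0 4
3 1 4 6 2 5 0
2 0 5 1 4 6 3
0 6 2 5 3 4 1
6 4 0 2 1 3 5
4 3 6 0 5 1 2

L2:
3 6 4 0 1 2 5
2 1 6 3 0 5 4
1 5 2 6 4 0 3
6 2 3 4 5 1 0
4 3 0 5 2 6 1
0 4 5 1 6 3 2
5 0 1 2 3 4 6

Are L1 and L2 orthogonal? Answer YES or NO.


Form the n² = 49 superimposed pairs (L1[i][j], L2[i][j]), row by row (rows and columns indexed from 0):
row 0: (1,3) (5,6) (3,4) (4,0) (0,1) (2,2) (6,5)
row 1: (5,2) (2,1) (1,6) (3,3) (6,0) (0,5) (4,4)
row 2: (3,1) (1,5) (4,2) (6,6) (2,4) (5,0) (0,3)
row 3: (2,6) (0,2) (5,3) (1,4) (4,5) (6,1) (3,0)
row 4: (0,4) (6,3) (2,0) (5,5) (3,2) (4,6) (1,1)
row 5: (6,0) (4,4) (0,5) (2,1) (1,6) (3,3) (5,2)
row 6: (4,5) (3,0) (6,1) (0,2) (5,3) (1,4) (2,6)
Orthogonality requires all 49 pairs distinct.
But the pair (6,0) repeats: cell (1,4) has L1 = 6, L2 = 0, and cell (5,0) has L1 = 6, L2 = 0.
A repeated pair means some other pair never occurs (only 35 distinct pairs out of 49), so the squares are not orthogonal.
Conclusion: NO.

NO


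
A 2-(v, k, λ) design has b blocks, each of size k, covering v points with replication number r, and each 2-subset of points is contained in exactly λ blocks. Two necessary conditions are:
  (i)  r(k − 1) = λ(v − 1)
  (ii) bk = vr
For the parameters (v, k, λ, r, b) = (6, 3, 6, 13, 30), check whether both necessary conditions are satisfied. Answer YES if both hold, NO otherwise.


Condition (i): r(k − 1) = 13·2 = 26; λ(v − 1) = 6·5 = 30. Match? NO.
Condition (ii): bk = 30·3 = 90; vr = 6·13 = 78. Match? NO.
Both conditions hold? NO.

NO


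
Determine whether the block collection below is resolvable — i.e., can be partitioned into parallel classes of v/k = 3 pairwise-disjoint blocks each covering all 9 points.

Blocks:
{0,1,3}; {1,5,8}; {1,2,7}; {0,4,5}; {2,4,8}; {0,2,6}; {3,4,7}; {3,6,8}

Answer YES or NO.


v = 9, block size k = 3, number of blocks = 8.
For resolvability, blocks must partition into parallel classes of size v/k = 3.
Total blocks must therefore be a multiple of 3: 8 = 3·2 + 2 ⇒ not divisible ✗.
Resolvable? NO.

NO


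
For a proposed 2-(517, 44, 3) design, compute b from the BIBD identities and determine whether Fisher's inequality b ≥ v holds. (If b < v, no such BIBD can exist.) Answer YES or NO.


r = λ(v − 1)/(k − 1) = 3·516/43 = 36.
b = vr/k = 517·36/44 = 423.
Fisher's inequality: b ≥ v ⇔ 423 ≥ 517? NO.

NO


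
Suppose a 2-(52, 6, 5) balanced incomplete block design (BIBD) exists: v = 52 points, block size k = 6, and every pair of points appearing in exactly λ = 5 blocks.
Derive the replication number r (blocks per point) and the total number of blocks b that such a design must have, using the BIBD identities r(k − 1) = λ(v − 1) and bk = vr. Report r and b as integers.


Any 2-(v, k, λ) BIBD satisfies two necessary conditions:
  (i)  Each point sits in r blocks, and counting incidences through any fixed point gives r(k − 1) = λ(v − 1), so r = λ(v − 1)/(k − 1).
  (ii) Total incidences bk = vr, so b = vr/k.
Step 1: r = λ(v − 1)/(k − 1) = 5·(52 − 1)/(6 − 1) = 5·51/5 = 255/5 = 51.
Step 2: b = vr/k = 52·51/6 = 2652/6 = 442.
Check integrality: r = 51 ∈ Z ✓, b = 442 ∈ Z ✓.
(These identities are necessary conditions: they determine r and b for any design with these parameters, but do not by themselves prove that one exists.)

r = 51, b = 442.


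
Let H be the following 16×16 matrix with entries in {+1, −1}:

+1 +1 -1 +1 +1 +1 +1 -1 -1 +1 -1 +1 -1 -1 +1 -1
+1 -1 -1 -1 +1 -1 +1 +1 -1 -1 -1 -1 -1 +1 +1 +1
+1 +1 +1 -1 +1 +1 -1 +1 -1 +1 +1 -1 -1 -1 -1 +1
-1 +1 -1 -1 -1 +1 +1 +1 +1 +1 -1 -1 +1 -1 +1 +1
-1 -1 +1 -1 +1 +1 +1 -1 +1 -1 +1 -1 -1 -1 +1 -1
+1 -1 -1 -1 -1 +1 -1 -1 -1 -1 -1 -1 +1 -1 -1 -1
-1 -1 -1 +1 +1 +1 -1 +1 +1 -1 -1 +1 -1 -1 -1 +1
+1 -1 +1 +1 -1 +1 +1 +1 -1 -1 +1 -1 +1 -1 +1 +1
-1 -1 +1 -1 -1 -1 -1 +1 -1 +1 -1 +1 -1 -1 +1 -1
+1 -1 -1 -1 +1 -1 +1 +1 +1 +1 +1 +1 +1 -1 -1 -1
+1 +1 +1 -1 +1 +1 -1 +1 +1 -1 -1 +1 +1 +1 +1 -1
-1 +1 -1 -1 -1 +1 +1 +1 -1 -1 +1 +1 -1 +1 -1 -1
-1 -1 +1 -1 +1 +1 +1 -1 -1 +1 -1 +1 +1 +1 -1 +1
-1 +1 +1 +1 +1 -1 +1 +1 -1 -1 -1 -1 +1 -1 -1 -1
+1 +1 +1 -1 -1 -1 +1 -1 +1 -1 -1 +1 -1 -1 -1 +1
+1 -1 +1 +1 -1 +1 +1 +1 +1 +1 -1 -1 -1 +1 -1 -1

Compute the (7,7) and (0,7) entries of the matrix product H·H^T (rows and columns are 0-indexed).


Row 0 of H: [1, 1, -1, 1, 1, 1, 1, -1, -1, 1, -1, 1, -1, -1, 1, -1].
Row 7 of H: [1, -1, 1, 1, -1, 1, 1, 1, -1, -1, 1, -1, 1, -1, 1, 1].
(H·H^T)[7][7] = Σ_j H[7][j]·H[7][j] = (1)² + (-1)² + (1)² + (1)² + (-1)² + (1)² + (1)² + (1)² + (-1)² + (-1)² + (1)² + (-1)² + (1)² + (-1)² + (1)² + (1)² = 1 + 1 + 1 + 1 + 1 + 1 + 1 + 1 + 1 + 1 + 1 + 1 + 1 + 1 + 1 + 1 = 16.
(H·H^T)[0][7] = Σ_j H[0][j]·H[7][j] = (1)·(1) + (1)·(-1) + (-1)·(1) + (1)·(1) + (1)·(-1) + (1)·(1) + (1)·(1) + (-1)·(1) + (-1)·(-1) + (1)·(-1) + (-1)·(1) + (1)·(-1) + (-1)·(1) + (-1)·(-1) + (1)·(1) + (-1)·(1) = 1 + -1 + -1 + 1 + -1 + 1 + 1 + -1 + 1 + -1 + -1 + -1 + -1 + 1 + 1 + -1 = -2.
Rows 0 and 7 are not orthogonal (dot product = -2 ≠ 0), so H is not a Hadamard matrix.

(7,7) entry = 16; (0,7) entry = -2.


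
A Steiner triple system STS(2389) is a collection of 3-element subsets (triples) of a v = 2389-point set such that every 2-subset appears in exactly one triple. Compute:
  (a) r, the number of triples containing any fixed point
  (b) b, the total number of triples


An STS(v) is a 2-(v, 3, 1) BIBD: block size k = 3, λ = 1.
Replication: r(k − 1) = λ(v − 1) ⇒ r·2 = 2389 − 1 = 2388 ⇒ r = 1194.
Block count: bk = vr ⇒ b·3 = 2389·1194 = 2852466 ⇒ b = 950822.

r = 1194, b = 950822.


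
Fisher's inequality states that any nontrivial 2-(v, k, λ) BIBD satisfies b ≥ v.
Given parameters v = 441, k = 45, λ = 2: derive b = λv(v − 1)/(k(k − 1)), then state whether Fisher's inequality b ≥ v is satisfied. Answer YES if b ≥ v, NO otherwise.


r = λ(v − 1)/(k − 1) = 2·440/44 = 20.
b = vr/k = 441·20/45 = 196.
Fisher's inequality: b ≥ v ⇔ 196 ≥ 441? NO.

NO


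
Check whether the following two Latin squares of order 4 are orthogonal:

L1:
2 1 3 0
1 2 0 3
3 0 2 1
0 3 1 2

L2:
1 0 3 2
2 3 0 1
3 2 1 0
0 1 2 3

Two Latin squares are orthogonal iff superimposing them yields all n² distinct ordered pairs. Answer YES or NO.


Form the n² = 16 superimposed pairs (L1[i][j], L2[i][j]), row by row (rows and columns indexed from 0):
row 0: (2,1) (1,0) (3,3) (0,2)
row 1: (1,2) (2,3) (0,0) (3,1)
row 2: (3,3) (0,2) (2,1) (1,0)
row 3: (0,0) (3,1) (1,2) (2,3)
Orthogonality requires all 16 pairs distinct.
But the pair (3,3) repeats: cell (0,2) has L1 = 3, L2 = 3, and cell (2,0) has L1 = 3, L2 = 3.
A repeated pair means some other pair never occurs (only 8 distinct pairs out of 16), so the squares are not orthogonal.
Conclusion: NO.

NO


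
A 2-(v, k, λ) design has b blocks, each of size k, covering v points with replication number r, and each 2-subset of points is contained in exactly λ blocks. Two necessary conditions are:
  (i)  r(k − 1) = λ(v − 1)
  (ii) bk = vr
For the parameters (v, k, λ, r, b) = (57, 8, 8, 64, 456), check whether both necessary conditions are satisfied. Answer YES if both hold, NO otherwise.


Condition (i): r(k − 1) = 64·7 = 448; λ(v − 1) = 8·56 = 448. Match? YES.
Condition (ii): bk = 456·8 = 3648; vr = 57·64 = 3648. Match? YES.
Both conditions hold? YES.

YES


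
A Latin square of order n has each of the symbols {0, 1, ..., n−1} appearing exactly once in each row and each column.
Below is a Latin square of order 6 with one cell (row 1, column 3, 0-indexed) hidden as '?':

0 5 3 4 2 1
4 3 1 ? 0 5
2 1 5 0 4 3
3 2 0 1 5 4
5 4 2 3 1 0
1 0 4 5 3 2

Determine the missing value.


Row 1 contains symbols [0, 1, 3, 4, 5] — missing [2].
Column 3 contains symbols [0, 1, 3, 4, 5] — missing [2].
The missing symbol must appear in both missing sets; intersection = [2].
Therefore the hidden value is 2.

Missing value = 2.


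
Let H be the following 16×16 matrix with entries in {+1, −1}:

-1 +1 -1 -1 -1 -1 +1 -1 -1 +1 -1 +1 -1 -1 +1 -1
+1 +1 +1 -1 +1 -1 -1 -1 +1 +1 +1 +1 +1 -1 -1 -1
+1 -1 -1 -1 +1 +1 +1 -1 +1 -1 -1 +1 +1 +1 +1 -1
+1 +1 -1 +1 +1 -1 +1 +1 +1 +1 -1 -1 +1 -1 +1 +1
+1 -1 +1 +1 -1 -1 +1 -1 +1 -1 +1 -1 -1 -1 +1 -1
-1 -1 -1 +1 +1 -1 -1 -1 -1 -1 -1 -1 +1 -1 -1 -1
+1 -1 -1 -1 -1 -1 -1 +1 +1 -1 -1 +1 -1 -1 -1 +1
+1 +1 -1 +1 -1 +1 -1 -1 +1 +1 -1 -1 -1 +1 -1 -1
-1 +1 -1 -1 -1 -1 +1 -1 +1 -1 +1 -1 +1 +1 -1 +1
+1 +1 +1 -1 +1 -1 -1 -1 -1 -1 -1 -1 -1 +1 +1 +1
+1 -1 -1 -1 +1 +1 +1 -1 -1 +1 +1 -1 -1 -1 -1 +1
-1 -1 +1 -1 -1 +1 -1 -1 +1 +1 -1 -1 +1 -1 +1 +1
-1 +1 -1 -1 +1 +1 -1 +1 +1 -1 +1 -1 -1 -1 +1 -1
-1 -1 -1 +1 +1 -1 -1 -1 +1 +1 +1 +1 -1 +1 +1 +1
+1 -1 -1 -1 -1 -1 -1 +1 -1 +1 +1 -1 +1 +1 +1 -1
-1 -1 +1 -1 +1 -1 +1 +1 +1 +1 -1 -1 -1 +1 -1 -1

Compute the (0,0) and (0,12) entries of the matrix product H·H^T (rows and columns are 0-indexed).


Row 0 of H: [-1, 1, -1, -1, -1, -1, 1, -1, -1, 1, -1, 1, -1, -1, 1, -1].
Row 12 of H: [-1, 1, -1, -1, 1, 1, -1, 1, 1, -1, 1, -1, -1, -1, 1, -1].
(H·H^T)[0][0] = Σ_j H[0][j]·H[0][j] = (-1)² + (1)² + (-1)² + (-1)² + (-1)² + (-1)² + (1)² + (-1)² + (-1)² + (1)² + (-1)² + (1)² + (-1)² + (-1)² + (1)² + (-1)² = 1 + 1 + 1 + 1 + 1 + 1 + 1 + 1 + 1 + 1 + 1 + 1 + 1 + 1 + 1 + 1 = 16.
(H·H^T)[0][12] = Σ_j H[0][j]·H[12][j] = (-1)·(-1) + (1)·(1) + (-1)·(-1) + (-1)·(-1) + (-1)·(1) + (-1)·(1) + (1)·(-1) + (-1)·(1) + (-1)·(1) + (1)·(-1) + (-1)·(1) + (1)·(-1) + (-1)·(-1) + (-1)·(-1) + (1)·(1) + (-1)·(-1) = 1 + 1 + 1 + 1 + -1 + -1 + -1 + -1 + -1 + -1 + -1 + -1 + 1 + 1 + 1 + 1 = 0.
So rows 0 and 12 are orthogonal; the diagonal entry equals n = 16.

(0,0) entry = 16; (0,12) entry = 0.


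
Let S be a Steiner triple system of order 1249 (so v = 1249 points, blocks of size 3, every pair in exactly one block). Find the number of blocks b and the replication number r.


An STS(v) is a 2-(v, 3, 1) BIBD: block size k = 3, λ = 1.
Replication: r(k − 1) = λ(v − 1) ⇒ r·2 = 1249 − 1 = 1248 ⇒ r = 624.
Block count: b = v(v − 1)/6 = 1249·1248/6 = 1558752/6 = 259792.
(Check via bk = vr: 259792·3 = 779376 = 1249·624 = 779376 ✓.)

r = 624, b = 259792.


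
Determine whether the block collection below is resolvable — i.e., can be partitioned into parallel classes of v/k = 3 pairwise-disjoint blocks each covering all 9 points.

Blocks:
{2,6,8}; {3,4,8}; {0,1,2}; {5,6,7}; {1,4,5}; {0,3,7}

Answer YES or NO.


v = 9, block size k = 3, number of blocks = 6.
For resolvability, blocks must partition into parallel classes of size v/k = 3.
Total blocks must therefore be a multiple of 3: 6 = 3·2 + 0 ⇒ divisible ✓.
Greedy packing gives 2 candidate class(es). Each should be a full parallel class (size 3, covers all 9 points).
  Class 1 (3 blocks): {2,6,8}; {1,4,5}; {0,3,7}. Points covered: [0, 1, 2, 3, 4, 5, 6, 7, 8].
  Class 2 (3 blocks): {3,4,8}; {0,1,2}; {5,6,7}. Points covered: [0, 1, 2, 3, 4, 5, 6, 7, 8].
All classes full (size 3)? YES. All classes cover every point? YES.
Resolvable? YES.

YES


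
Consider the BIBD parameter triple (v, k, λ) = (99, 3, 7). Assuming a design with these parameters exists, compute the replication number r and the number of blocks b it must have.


Any 2-(v, k, λ) BIBD satisfies two necessary conditions:
  (i)  Each point sits in r blocks, and counting incidences through any fixed point gives r(k − 1) = λ(v − 1), so r = λ(v − 1)/(k − 1).
  (ii) Total incidences bk = vr, so b = vr/k.
Step 1: r = λ(v − 1)/(k − 1) = 7·(99 − 1)/(3 − 1) = 7·98/2 = 686/2 = 343.
Step 2: b = vr/k = 99·343/3 = 33957/3 = 11319.
Check integrality: r = 343 ∈ Z ✓, b = 11319 ∈ Z ✓.
(These identities are necessary conditions: they determine r and b for any design with these parameters, but do not by themselves prove that one exists.)

r = 343, b = 11319.


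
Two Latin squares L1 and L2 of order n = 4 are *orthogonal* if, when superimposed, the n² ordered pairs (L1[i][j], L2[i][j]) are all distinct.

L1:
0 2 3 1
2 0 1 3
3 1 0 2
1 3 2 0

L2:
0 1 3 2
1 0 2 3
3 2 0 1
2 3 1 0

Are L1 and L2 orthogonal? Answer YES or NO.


Form the n² = 16 superimposed pairs (L1[i][j], L2[i][j]), row by row (rows and columns indexed from 0):
row 0: (0,0) (2,1) (3,3) (1,2)
row 1: (2,1) (0,0) (1,2) (3,3)
row 2: (3,3) (1,2) (0,0) (2,1)
row 3: (1,2) (3,3) (2,1) (0,0)
Orthogonality requires all 16 pairs distinct.
But the pair (2,1) repeats: cell (0,1) has L1 = 2, L2 = 1, and cell (1,0) has L1 = 2, L2 = 1.
A repeated pair means some other pair never occurs (only 4 distinct pairs out of 16), so the squares are not orthogonal.
Conclusion: NO.

NO


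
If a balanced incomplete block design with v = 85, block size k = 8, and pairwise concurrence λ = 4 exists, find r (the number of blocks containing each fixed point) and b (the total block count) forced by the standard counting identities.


Any 2-(v, k, λ) BIBD satisfies two necessary conditions:
  (i)  Each point sits in r blocks, and counting incidences through any fixed point gives r(k − 1) = λ(v − 1), so r = λ(v − 1)/(k − 1).
  (ii) Total incidences bk = vr, so b = vr/k.
Step 1: r = λ(v − 1)/(k − 1) = 4·(85 − 1)/(8 − 1) = 4·84/7 = 336/7 = 48.
Step 2: b = vr/k = 85·48/8 = 4080/8 = 510.
Check integrality: r = 48 ∈ Z ✓, b = 510 ∈ Z ✓.
(These identities are necessary conditions: they determine r and b for any design with these parameters, but do not by themselves prove that one exists.)

r = 48, b = 510.


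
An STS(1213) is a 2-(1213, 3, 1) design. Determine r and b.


An STS(v) is a 2-(v, 3, 1) BIBD: block size k = 3, λ = 1.
Replication: r(k − 1) = λ(v − 1) ⇒ r·2 = 1213 − 1 = 1212 ⇒ r = 606.
Block count: b = v(v − 1)/6 = 1213·1212/6 = 1470156/6 = 245026.

r = 606, b = 245026.


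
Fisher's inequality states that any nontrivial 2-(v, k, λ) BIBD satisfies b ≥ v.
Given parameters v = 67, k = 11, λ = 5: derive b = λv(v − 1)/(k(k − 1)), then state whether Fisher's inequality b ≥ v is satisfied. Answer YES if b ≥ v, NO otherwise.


r = λ(v − 1)/(k − 1) = 5·66/10 = 33.
b = vr/k = 67·33/11 = 201.
Fisher's inequality: b ≥ v ⇔ 201 ≥ 67? YES.

YES


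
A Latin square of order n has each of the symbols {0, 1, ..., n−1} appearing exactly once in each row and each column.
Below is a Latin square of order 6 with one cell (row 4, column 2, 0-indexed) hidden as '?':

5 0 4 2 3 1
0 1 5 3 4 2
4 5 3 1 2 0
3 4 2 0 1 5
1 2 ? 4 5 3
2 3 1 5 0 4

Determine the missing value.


Row 4 contains symbols [1, 2, 3, 4, 5] — missing [0].
Column 2 contains symbols [1, 2, 3, 4, 5] — missing [0].
The missing symbol must appear in both missing sets; intersection = [0].
Therefore the hidden value is 0.

Missing value = 0.


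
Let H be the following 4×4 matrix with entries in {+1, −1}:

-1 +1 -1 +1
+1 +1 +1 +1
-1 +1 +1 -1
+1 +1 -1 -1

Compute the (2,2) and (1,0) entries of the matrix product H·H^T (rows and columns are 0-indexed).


Row 0 of H: [-1, 1, -1, 1].
Row 1 of H: [1, 1, 1, 1].
Row 2 of H: [-1, 1, 1, -1].
(H·H^T)[2][2] = Σ_j H[2][j]·H[2][j] = (-1)² + (1)² + (1)² + (-1)² = 1 + 1 + 1 + 1 = 4.
(H·H^T)[1][0] = Σ_j H[1][j]·H[0][j] = (1)·(-1) + (1)·(1) + (1)·(-1) + (1)·(1) = -1 + 1 + -1 + 1 = 0.
So rows 1 and 0 are orthogonal; the diagonal entry equals n = 4.

(2,2) entry = 4; (1,0) entry = 0.


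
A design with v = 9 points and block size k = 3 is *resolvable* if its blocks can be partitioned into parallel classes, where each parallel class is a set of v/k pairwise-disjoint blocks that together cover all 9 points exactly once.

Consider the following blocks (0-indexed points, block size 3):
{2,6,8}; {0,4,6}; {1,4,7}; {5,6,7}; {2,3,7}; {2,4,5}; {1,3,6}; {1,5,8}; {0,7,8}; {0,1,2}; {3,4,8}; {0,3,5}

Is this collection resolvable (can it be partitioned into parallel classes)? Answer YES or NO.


v = 9, block size k = 3, number of blocks = 12.
For resolvability, blocks must partition into parallel classes of size v/k = 3.
Total blocks must therefore be a multiple of 3: 12 = 3·4 + 0 ⇒ divisible ✓.
Greedy packing gives 4 candidate class(es). Each should be a full parallel class (size 3, covers all 9 points).
  Class 1 (3 blocks): {2,6,8}; {1,4,7}; {0,3,5}. Points covered: [0, 1, 2, 3, 4, 5, 6, 7, 8].
  Class 2 (3 blocks): {0,4,6}; {2,3,7}; {1,5,8}. Points covered: [0, 1, 2, 3, 4, 5, 6, 7, 8].
  Class 3 (3 blocks): {5,6,7}; {0,1,2}; {3,4,8}. Points covered: [0, 1, 2, 3, 4, 5, 6, 7, 8].
  Class 4 (3 blocks): {2,4,5}; {1,3,6}; {0,7,8}. Points covered: [0, 1, 2, 3, 4, 5, 6, 7, 8].
All classes full (size 3)? YES. All classes cover every point? YES.
Resolvable? YES.

YES


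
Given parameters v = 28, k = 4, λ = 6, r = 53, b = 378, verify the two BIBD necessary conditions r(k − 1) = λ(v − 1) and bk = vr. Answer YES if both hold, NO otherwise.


Condition (i): r(k − 1) = 53·3 = 159; λ(v − 1) = 6·27 = 162. Match? NO.
Condition (ii): bk = 378·4 = 1512; vr = 28·53 = 1484. Match? NO.
Both conditions hold? NO.

NO


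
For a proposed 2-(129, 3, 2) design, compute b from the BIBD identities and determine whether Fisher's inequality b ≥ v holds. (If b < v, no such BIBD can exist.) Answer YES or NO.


b = λv(v − 1)/(k(k − 1)) = 2·129·128/(3·2) = 33024/6 = 5504.
Compare with v = 129: b ≥ v, so Fisher's inequality holds.

YES


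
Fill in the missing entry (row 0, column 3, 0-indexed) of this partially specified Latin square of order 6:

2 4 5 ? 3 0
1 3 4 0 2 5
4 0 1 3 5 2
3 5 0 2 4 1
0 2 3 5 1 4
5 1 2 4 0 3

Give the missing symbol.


Row 0 contains symbols [0, 2, 3, 4, 5] — missing [1].
Column 3 contains symbols [0, 2, 3, 4, 5] — missing [1].
The missing symbol must appear in both missing sets; intersection = [1].
Therefore the hidden value is 1.

Missing value = 1.


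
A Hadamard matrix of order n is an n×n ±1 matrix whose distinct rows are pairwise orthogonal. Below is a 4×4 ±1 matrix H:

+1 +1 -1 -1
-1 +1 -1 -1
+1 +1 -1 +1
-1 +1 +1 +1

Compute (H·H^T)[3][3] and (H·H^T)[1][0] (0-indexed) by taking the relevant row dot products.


Row 0 of H: [1, 1, -1, -1].
Row 1 of H: [-1, 1, -1, -1].
Row 3 of H: [-1, 1, 1, 1].
(H·H^T)[3][3] = Σ_j H[3][j]·H[3][j] = (-1)² + (1)² + (1)² + (1)² = 1 + 1 + 1 + 1 = 4.
(H·H^T)[1][0] = Σ_j H[1][j]·H[0][j] = (-1)·(1) + (1)·(1) + (-1)·(-1) + (-1)·(-1) = -1 + 1 + 1 + 1 = 2.
Rows 1 and 0 are not orthogonal (dot product = 2 ≠ 0), so H is not a Hadamard matrix.

(3,3) entry = 4; (1,0) entry = 2.


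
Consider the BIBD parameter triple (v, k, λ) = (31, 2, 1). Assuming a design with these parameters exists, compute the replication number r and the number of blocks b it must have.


Any 2-(v, k, λ) BIBD satisfies two necessary conditions:
  (i)  Each point sits in r blocks, and counting incidences through any fixed point gives r(k − 1) = λ(v − 1), so r = λ(v − 1)/(k − 1).
  (ii) Total incidences bk = vr, so b = vr/k.
Step 1: r = λ(v − 1)/(k − 1) = 1·(31 − 1)/(2 − 1) = 1·30/1 = 30/1 = 30.
Step 2: b = vr/k = 31·30/2 = 930/2 = 465.
Check integrality: r = 30 ∈ Z ✓, b = 465 ∈ Z ✓.
(These identities are necessary conditions: they determine r and b for any design with these parameters, but do not by themselves prove that one exists.)

r = 30, b = 465.


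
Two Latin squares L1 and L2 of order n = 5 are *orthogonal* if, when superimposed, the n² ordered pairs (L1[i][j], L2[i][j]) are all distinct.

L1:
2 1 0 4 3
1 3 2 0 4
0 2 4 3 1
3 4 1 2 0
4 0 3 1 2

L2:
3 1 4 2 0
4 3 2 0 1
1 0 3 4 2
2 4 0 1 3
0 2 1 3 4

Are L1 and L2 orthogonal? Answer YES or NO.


Form the n² = 25 superimposed pairs (L1[i][j], L2[i][j]), row by row (rows and columns indexed from 0):
row 0: (2,3) (1,1) (0,4) (4,2) (3,0)
row 1: (1,4) (3,3) (2,2) (0,0) (4,1)
row 2: (0,1) (2,0) (4,3) (3,4) (1,2)
row 3: (3,2) (4,4) (1,0) (2,1) (0,3)
row 4: (4,0) (0,2) (3,1) (1,3) (2,4)
Orthogonality requires all 25 pairs distinct.
Check by first coordinate: for each symbol s of L1, list the L2 entries in the n cells where L1 = s; they must all differ.
  L1 = 0: L2 entries (in reading order) 4, 0, 1, 3, 2 — all 5 distinct ✓
  L1 = 1: L2 entries (in reading order) 1, 4, 2, 0, 3 — all 5 distinct ✓
  L1 = 2: L2 entries (in reading order) 3, 2, 0, 1, 4 — all 5 distinct ✓
  L1 = 3: L2 entries (in reading order) 0, 3, 4, 2, 1 — all 5 distinct ✓
  L1 = 4: L2 entries (in reading order) 2, 1, 3, 4, 0 — all 5 distinct ✓
Every symbol of L1 meets every symbol of L2 exactly once, so all 25 pairs are distinct (25 of 25).
Conclusion: YES.

YES


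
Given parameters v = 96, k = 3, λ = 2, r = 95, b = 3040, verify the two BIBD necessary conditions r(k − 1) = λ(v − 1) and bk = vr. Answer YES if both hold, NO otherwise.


Condition (i): r(k − 1) = 95·2 = 190; λ(v − 1) = 2·95 = 190. Match? YES.
Condition (ii): bk = 3040·3 = 9120; vr = 96·95 = 9120. Match? YES.
Both conditions hold? YES.

YES


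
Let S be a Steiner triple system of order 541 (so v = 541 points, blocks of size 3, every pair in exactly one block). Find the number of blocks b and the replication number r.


An STS(v) is a 2-(v, 3, 1) BIBD: block size k = 3, λ = 1.
Replication: r(k − 1) = λ(v − 1) ⇒ r·2 = 541 − 1 = 540 ⇒ r = 270.
Block count: b = v(v − 1)/6 = 541·540/6 = 292140/6 = 48690.

r = 270, b = 48690.


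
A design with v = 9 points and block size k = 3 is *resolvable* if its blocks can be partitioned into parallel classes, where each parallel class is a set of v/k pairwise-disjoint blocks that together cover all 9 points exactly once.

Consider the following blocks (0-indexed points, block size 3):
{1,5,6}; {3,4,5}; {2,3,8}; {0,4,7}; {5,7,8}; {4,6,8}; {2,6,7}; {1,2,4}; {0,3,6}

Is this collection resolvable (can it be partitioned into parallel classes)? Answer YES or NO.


v = 9, block size k = 3, number of blocks = 9.
For resolvability, blocks must partition into parallel classes of size v/k = 3.
Total blocks must therefore be a multiple of 3: 9 = 3·3 + 0 ⇒ divisible ✓.
Consider block {3,4,5}. The only other block(s) in the collection disjoint from it are {2,6,7} — just 1 block(s). Any parallel class containing {3,4,5} would need 2 other blocks each disjoint from it, so no parallel class of size 3 can contain {3,4,5}.
Since every block must belong to some parallel class in a resolution, the collection cannot be partitioned into parallel classes.
Resolvable? NO.

NO


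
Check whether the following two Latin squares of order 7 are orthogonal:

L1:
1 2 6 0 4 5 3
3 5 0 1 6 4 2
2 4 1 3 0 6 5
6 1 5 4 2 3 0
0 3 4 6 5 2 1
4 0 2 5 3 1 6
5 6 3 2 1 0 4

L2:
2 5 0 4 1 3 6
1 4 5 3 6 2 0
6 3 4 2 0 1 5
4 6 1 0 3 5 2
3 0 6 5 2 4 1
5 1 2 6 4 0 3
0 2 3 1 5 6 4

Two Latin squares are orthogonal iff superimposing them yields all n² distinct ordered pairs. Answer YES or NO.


Form the n² = 49 superimposed pairs (L1[i][j], L2[i][j]), row by row (rows and columns indexed from 0):
row 0: (1,2) (2,5) (6,0) (0,4) (4,1) (5,3) (3,6)
row 1: (3,1) (5,4) (0,5) (1,3) (6,6) (4,2) (2,0)
row 2: (2,6) (4,3) (1,4) (3,2) (0,0) (6,1) (5,5)
row 3: (6,4) (1,6) (5,1) (4,0) (2,3) (3,5) (0,2)
row 4: (0,3) (3,0) (4,6) (6,5) (5,2) (2,4) (1,1)
row 5: (4,5) (0,1) (2,2) (5,6) (3,4) (1,0) (6,3)
row 6: (5,0) (6,2) (3,3) (2,1) (1,5) (0,6) (4,4)
Orthogonality requires all 49 pairs distinct.
Check by first coordinate: for each symbol s of L1, list the L2 entries in the n cells where L1 = s; they must all differ.
  L1 = 0: L2 entries (in reading order) 4, 5, 0, 2, 3, 1, 6 — all 7 distinct ✓
  L1 = 1: L2 entries (in reading order) 2, 3, 4, 6, 1, 0, 5 — all 7 distinct ✓
  L1 = 2: L2 entries (in reading order) 5, 0, 6, 3, 4, 2, 1 — all 7 distinct ✓
  L1 = 3: L2 entries (in reading order) 6, 1, 2, 5, 0, 4, 3 — all 7 distinct ✓
  L1 = 4: L2 entries (in reading order) 1, 2, 3, 0, 6, 5, 4 — all 7 distinct ✓
  L1 = 5: L2 entries (in reading order) 3, 4, 5, 1, 2, 6, 0 — all 7 distinct ✓
  L1 = 6: L2 entries (in reading order) 0, 6, 1, 4, 5, 3, 2 — all 7 distinct ✓
Every symbol of L1 meets every symbol of L2 exactly once, so all 49 pairs are distinct (49 of 49).
Conclusion: YES.

YES


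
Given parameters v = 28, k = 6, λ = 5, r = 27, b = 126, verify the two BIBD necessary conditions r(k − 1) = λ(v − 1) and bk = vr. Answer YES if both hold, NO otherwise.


Condition (i): r(k − 1) = 27·5 = 135; λ(v − 1) = 5·27 = 135. Match? YES.
Condition (ii): bk = 126·6 = 756; vr = 28·27 = 756. Match? YES.
Both conditions hold? YES.

YES


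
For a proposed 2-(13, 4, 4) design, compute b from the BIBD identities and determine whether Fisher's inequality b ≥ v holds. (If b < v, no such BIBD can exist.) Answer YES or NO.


b = λv(v − 1)/(k(k − 1)) = 4·13·12/(4·3) = 624/12 = 52.
Compare with v = 13: b ≥ v, so Fisher's inequality holds.

YES


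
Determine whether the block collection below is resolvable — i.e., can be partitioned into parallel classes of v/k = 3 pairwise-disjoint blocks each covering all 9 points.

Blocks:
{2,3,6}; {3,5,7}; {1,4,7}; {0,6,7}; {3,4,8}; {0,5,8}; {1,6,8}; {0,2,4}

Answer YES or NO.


v = 9, block size k = 3, number of blocks = 8.
For resolvability, blocks must partition into parallel classes of size v/k = 3.
Total blocks must therefore be a multiple of 3: 8 = 3·2 + 2 ⇒ not divisible ✗.
Resolvable? NO.

NO


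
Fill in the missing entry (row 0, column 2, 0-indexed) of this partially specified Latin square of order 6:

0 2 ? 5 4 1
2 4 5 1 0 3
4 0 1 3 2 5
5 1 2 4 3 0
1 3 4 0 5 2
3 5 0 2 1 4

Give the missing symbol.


Row 0 contains symbols [0, 1, 2, 4, 5] — missing [3].
Column 2 contains symbols [0, 1, 2, 4, 5] — missing [3].
The missing symbol must appear in both missing sets; intersection = [3].
Therefore the hidden value is 3.

Missing value = 3.


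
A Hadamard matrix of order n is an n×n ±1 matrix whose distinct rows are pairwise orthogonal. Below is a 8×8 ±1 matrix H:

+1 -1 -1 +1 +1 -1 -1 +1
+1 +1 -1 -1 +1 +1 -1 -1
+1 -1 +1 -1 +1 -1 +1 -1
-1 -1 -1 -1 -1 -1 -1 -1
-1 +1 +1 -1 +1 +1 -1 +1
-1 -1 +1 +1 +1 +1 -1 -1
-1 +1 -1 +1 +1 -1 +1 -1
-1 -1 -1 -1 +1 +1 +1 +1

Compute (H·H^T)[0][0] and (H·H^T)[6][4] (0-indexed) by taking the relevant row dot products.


Row 0 of H: [1, -1, -1, 1, 1, -1, -1, 1].
Row 4 of H: [-1, 1, 1, -1, 1, 1, -1, 1].
Row 6 of H: [-1, 1, -1, 1, 1, -1, 1, -1].
(H·H^T)[0][0] = Σ_j H[0][j]·H[0][j] = (1)² + (-1)² + (-1)² + (1)² + (1)² + (-1)² + (-1)² + (1)² = 1 + 1 + 1 + 1 + 1 + 1 + 1 + 1 = 8.
(H·H^T)[6][4] = Σ_j H[6][j]·H[4][j] = (-1)·(-1) + (1)·(1) + (-1)·(1) + (1)·(-1) + (1)·(1) + (-1)·(1) + (1)·(-1) + (-1)·(1) = 1 + 1 + -1 + -1 + 1 + -1 + -1 + -1 = -2.
Rows 6 and 4 are not orthogonal (dot product = -2 ≠ 0), so H is not a Hadamard matrix.

(0,0) entry = 8; (6,4) entry = -2.


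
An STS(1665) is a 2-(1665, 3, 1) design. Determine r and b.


An STS(v) is a 2-(v, 3, 1) BIBD: block size k = 3, λ = 1.
Replication: r(k − 1) = λ(v − 1) ⇒ r·2 = 1665 − 1 = 1664 ⇒ r = 832.
Block count: bk = vr ⇒ b·3 = 1665·832 = 1385280 ⇒ b = 461760.
(Check via b = v(v − 1)/6 = 1665·1664/6 = 2770560/6 = 461760.)

r = 832, b = 461760.


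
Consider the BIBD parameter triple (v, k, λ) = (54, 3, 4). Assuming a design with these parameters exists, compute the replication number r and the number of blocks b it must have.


Any 2-(v, k, λ) BIBD satisfies two necessary conditions:
  (i)  Each point sits in r blocks, and counting incidences through any fixed point gives r(k − 1) = λ(v − 1), so r = λ(v − 1)/(k − 1).
  (ii) Total incidences bk = vr, so b = vr/k.
Step 1: r = λ(v − 1)/(k − 1) = 4·(54 − 1)/(3 − 1) = 4·53/2 = 212/2 = 106.
Step 2: b = vr/k = 54·106/3 = 5724/3 = 1908.
Check integrality: r = 106 ∈ Z ✓, b = 1908 ∈ Z ✓.
(These identities are necessary conditions: they determine r and b for any design with these parameters, but do not by themselves prove that one exists.)

r = 106, b = 1908.


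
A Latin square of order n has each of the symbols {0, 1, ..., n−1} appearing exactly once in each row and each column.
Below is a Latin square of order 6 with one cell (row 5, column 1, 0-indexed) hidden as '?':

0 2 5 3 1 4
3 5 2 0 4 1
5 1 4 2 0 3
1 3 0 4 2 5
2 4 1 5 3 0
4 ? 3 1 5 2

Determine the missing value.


Row 5 contains symbols [1, 2, 3, 4, 5] — missing [0].
Column 1 contains symbols [1, 2, 3, 4, 5] — missing [0].
The missing symbol must appear in both missing sets; intersection = [0].
Therefore the hidden value is 0.

Missing value = 0.


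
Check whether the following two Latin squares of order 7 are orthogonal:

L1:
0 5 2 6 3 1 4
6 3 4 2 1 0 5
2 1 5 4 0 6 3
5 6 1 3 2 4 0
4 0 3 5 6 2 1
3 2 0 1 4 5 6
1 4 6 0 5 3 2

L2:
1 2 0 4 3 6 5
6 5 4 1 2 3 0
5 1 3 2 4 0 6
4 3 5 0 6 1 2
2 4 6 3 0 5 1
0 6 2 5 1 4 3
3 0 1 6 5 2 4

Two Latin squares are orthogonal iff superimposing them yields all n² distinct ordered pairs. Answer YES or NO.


Form the n² = 49 superimposed pairs (L1[i][j], L2[i][j]), row by row (rows and columns indexed from 0):
row 0: (0,1) (5,2) (2,0) (6,4) (3,3) (1,6) (4,5)
row 1: (6,6) (3,5) (4,4) (2,1) (1,2) (0,3) (5,0)
row 2: (2,5) (1,1) (5,3) (4,2) (0,4) (6,0) (3,6)
row 3: (5,4) (6,3) (1,5) (3,0) (2,6) (4,1) (0,2)
row 4: (4,2) (0,4) (3,6) (5,3) (6,0) (2,5) (1,1)
row 5: (3,0) (2,6) (0,2) (1,5) (4,1) (5,4) (6,3)
row 6: (1,3) (4,0) (6,1) (0,6) (5,5) (3,2) (2,4)
Orthogonality requires all 49 pairs distinct.
But the pair (4,2) repeats: cell (2,3) has L1 = 4, L2 = 2, and cell (4,0) has L1 = 4, L2 = 2.
A repeated pair means some other pair never occurs (only 35 distinct pairs out of 49), so the squares are not orthogonal.
Conclusion: NO.

NO


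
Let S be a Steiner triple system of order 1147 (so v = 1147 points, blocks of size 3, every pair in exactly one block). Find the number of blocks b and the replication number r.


An STS(v) is a 2-(v, 3, 1) BIBD: block size k = 3, λ = 1.
Replication: r(k − 1) = λ(v − 1) ⇒ r·2 = 1147 − 1 = 1146 ⇒ r = 573.
Block count: bk = vr ⇒ b·3 = 1147·573 = 657231 ⇒ b = 219077.
(Check via b = v(v − 1)/6 = 1147·1146/6 = 1314462/6 = 219077.)

r = 573, b = 219077.
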